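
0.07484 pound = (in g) 33.95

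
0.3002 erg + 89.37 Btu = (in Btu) 89.37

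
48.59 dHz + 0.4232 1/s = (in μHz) 5.282e+06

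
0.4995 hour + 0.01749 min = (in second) 1799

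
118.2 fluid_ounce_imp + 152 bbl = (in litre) 2.417e+04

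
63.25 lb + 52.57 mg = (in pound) 63.25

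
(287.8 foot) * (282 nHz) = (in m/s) 2.474e-05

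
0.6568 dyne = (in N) 6.568e-06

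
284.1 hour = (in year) 0.03243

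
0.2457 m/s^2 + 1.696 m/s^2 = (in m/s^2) 1.942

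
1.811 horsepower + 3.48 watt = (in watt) 1354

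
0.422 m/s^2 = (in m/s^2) 0.422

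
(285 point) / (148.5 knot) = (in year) 4.173e-11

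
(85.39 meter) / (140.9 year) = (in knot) 3.736e-08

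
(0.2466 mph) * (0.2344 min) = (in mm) 1550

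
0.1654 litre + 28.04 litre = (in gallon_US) 7.451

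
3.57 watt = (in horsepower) 0.004787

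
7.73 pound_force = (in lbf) 7.73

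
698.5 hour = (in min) 4.191e+04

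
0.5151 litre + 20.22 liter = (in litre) 20.74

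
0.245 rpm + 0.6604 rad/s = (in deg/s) 39.31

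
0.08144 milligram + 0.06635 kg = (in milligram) 6.635e+04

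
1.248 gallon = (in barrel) 0.02971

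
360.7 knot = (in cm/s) 1.856e+04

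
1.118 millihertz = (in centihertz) 0.1118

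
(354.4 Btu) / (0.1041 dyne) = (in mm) 3.592e+14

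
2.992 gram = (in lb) 0.006596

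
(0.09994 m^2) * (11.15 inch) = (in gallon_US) 7.477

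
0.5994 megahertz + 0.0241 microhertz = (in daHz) 5.994e+04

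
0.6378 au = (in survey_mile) 5.929e+07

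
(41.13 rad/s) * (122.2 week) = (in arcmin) 1.045e+13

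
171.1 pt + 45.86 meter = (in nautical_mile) 0.0248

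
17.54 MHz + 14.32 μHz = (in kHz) 1.754e+04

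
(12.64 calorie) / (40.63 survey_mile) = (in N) 0.0008088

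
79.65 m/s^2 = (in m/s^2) 79.65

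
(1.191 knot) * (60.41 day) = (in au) 2.138e-05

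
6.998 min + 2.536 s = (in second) 422.4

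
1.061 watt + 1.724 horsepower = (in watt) 1287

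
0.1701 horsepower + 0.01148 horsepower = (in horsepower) 0.1816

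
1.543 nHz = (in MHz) 1.543e-15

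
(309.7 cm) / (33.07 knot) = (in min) 0.003034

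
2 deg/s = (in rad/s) 0.03491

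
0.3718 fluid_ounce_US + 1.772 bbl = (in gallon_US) 74.43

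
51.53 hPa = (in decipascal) 5.153e+04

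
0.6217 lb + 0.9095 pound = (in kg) 0.6945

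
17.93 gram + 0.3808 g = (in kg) 0.01831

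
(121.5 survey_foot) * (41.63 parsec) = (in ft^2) 5.121e+20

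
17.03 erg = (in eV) 1.063e+13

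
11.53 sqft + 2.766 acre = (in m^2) 1.119e+04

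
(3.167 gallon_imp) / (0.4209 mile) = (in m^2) 2.125e-05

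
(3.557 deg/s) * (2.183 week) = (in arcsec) 1.691e+10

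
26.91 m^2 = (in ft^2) 289.7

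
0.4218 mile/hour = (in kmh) 0.6788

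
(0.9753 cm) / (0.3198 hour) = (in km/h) 3.05e-05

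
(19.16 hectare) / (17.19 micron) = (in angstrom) 1.115e+20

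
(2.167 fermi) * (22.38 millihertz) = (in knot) 9.427e-17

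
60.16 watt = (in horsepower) 0.08068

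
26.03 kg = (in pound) 57.39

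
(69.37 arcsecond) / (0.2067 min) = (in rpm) 0.000259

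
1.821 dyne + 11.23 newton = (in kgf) 1.145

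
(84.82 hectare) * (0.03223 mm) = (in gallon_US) 7222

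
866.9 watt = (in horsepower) 1.163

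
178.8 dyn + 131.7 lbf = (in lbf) 131.7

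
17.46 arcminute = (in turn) 0.0008083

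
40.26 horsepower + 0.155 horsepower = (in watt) 3.014e+04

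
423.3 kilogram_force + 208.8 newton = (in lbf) 980.2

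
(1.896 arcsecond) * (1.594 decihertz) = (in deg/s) 8.395e-05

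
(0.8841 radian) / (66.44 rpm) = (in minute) 0.002118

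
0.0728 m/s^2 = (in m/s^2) 0.0728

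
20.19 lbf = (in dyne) 8.981e+06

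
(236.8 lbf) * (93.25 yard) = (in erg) 8.982e+11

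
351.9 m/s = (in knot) 684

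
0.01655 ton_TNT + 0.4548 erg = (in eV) 4.322e+26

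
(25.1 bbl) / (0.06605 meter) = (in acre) 0.01493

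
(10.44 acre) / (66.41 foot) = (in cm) 2.087e+05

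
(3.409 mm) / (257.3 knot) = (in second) 2.575e-05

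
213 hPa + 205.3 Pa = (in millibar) 215.1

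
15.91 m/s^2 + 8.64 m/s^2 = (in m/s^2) 24.55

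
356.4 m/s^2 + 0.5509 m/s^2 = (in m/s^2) 357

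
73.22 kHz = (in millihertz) 7.322e+07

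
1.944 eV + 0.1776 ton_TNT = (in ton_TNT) 0.1776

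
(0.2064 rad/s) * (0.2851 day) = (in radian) 5084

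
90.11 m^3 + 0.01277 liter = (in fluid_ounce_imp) 3.171e+06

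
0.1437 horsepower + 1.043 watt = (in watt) 108.2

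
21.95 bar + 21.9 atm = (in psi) 640.2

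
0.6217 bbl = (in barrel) 0.6217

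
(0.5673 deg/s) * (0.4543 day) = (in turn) 61.85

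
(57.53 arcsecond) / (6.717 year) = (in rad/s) 1.317e-12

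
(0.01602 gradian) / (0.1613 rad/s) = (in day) 1.806e-08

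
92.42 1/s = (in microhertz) 9.242e+07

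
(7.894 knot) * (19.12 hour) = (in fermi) 2.795e+20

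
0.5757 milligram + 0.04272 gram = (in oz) 0.001527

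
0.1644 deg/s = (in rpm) 0.0274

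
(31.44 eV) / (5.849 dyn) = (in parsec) 2.791e-30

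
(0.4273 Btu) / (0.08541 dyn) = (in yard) 5.772e+08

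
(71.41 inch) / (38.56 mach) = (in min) 2.302e-06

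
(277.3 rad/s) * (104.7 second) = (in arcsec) 5.989e+09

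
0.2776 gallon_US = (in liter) 1.051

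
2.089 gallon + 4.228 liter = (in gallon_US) 3.206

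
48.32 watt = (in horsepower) 0.0648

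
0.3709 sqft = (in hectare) 3.446e-06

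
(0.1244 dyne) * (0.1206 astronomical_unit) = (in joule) 2.244e+04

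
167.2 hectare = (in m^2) 1.672e+06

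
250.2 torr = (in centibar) 33.36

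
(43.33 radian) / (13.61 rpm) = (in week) 5.027e-05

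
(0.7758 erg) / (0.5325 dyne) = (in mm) 14.57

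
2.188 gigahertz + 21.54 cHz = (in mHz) 2.188e+12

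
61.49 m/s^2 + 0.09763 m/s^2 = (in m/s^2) 61.59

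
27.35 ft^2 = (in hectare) 0.0002541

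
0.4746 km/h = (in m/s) 0.1318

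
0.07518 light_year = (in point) 2.016e+18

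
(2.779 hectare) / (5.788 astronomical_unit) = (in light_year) 3.392e-24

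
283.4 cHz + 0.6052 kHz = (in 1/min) 3.648e+04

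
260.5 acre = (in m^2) 1.054e+06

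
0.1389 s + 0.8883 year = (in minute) 4.669e+05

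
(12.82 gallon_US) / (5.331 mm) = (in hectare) 0.0009103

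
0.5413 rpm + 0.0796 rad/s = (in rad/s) 0.1363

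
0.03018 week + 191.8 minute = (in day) 0.3445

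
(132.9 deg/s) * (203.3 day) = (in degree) 2.334e+09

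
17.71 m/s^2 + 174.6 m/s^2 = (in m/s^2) 192.3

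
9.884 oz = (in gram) 280.2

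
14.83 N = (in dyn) 1.483e+06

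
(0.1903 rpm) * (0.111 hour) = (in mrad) 7963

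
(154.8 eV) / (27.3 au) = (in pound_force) 1.365e-30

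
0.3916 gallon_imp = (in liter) 1.78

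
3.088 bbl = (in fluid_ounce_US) 1.66e+04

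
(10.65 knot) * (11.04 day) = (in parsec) 1.694e-10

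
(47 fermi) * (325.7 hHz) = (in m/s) 1.531e-09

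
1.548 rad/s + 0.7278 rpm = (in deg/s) 93.06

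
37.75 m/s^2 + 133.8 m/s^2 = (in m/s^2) 171.6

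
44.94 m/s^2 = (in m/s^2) 44.94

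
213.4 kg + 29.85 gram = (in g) 2.134e+05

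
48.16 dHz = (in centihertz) 481.6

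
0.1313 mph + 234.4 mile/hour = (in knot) 203.8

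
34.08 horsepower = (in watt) 2.541e+04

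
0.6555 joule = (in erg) 6.555e+06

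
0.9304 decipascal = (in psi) 1.349e-05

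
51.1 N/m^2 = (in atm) 0.0005043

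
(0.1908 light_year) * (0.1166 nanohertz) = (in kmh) 7.577e+05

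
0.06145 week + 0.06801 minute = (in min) 619.5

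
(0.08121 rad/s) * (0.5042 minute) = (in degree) 140.8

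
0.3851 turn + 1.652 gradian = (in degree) 140.1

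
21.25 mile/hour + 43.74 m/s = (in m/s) 53.24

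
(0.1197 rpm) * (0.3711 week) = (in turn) 447.8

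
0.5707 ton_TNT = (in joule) 2.388e+09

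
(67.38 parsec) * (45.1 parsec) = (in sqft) 3.114e+37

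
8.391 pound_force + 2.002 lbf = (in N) 46.23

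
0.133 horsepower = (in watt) 99.18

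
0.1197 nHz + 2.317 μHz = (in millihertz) 0.002317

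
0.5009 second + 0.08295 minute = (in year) 1.737e-07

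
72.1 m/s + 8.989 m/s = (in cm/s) 8109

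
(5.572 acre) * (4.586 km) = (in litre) 1.034e+11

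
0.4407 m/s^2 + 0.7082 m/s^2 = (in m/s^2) 1.149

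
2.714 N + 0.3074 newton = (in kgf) 0.3081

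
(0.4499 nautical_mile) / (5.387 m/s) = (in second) 154.7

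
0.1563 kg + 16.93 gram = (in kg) 0.1732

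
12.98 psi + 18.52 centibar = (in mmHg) 810.2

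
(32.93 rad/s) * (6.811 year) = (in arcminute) 2.432e+13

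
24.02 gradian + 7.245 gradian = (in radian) 0.4911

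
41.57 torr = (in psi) 0.8038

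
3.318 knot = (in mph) 3.818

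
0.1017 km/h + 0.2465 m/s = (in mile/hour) 0.6146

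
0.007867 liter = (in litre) 0.007867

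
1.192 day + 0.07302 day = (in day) 1.265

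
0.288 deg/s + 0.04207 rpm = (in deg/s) 0.5404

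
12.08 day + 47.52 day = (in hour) 1430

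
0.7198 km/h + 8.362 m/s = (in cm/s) 856.2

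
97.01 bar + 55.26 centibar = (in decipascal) 9.756e+07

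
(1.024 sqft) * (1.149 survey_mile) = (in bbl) 1106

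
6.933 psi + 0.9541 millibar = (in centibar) 47.9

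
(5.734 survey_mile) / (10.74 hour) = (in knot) 0.4639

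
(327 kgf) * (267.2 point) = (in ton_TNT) 7.225e-08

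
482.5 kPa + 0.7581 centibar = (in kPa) 483.3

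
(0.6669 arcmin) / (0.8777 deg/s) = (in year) 4.016e-10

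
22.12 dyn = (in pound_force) 4.973e-05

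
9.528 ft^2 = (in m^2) 0.8852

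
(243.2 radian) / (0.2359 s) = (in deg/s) 5.907e+04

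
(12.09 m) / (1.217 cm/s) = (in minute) 16.56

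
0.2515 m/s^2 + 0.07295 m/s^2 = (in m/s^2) 0.3245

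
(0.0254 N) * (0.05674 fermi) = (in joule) 1.441e-18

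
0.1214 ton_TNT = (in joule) 5.079e+08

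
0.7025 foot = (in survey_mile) 0.000133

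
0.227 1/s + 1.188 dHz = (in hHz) 0.003458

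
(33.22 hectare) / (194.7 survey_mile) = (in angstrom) 1.06e+10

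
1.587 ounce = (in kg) 0.04499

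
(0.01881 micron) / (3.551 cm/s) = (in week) 8.758e-13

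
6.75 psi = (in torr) 349.1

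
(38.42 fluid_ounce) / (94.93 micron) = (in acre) 0.002958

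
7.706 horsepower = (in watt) 5746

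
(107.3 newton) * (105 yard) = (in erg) 1.03e+11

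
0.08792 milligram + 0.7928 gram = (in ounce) 0.02797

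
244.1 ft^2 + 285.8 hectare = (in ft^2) 3.076e+07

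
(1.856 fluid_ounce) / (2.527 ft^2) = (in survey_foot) 0.0007671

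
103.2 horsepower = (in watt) 7.696e+04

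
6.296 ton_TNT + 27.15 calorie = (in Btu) 2.497e+07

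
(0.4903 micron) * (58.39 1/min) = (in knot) 9.275e-07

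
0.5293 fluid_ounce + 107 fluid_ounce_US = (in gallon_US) 0.8401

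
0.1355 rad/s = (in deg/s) 7.764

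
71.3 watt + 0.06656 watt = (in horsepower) 0.0957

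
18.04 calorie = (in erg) 7.548e+08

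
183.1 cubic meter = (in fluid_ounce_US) 6.191e+06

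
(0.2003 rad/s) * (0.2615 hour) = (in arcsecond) 3.889e+07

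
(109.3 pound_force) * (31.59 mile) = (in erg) 2.472e+14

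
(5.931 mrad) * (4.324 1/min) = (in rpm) 0.004082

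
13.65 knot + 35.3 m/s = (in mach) 0.1243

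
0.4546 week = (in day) 3.182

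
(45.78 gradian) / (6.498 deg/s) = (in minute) 0.1057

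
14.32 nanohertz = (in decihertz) 1.432e-07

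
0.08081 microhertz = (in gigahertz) 8.081e-17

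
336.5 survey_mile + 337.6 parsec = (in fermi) 1.042e+34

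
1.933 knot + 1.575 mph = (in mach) 0.004988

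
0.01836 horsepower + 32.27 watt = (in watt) 45.96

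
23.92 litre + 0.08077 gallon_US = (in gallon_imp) 5.329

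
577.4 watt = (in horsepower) 0.7743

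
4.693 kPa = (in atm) 0.04632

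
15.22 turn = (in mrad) 9.563e+04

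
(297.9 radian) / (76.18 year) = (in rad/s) 1.24e-07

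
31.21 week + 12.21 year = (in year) 12.81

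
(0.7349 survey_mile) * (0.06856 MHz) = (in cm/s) 8.109e+09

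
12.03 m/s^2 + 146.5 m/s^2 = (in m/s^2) 158.5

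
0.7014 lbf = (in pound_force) 0.7014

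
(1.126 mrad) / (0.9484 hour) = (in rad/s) 3.298e-07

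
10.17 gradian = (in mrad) 159.7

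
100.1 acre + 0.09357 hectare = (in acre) 100.3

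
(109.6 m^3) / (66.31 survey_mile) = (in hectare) 1.027e-07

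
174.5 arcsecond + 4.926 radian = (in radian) 4.927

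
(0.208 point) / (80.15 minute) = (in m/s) 1.526e-08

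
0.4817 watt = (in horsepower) 0.000646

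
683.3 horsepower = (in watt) 5.095e+05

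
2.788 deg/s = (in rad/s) 0.04866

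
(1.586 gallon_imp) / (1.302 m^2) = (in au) 3.702e-14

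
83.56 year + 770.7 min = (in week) 4357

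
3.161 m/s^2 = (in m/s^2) 3.161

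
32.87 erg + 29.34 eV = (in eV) 2.052e+13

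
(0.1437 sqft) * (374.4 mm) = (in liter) 4.998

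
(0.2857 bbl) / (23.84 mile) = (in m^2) 1.184e-06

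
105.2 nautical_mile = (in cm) 1.948e+07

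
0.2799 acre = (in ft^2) 1.219e+04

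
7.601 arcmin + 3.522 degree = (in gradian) 4.054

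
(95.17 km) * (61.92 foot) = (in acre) 443.8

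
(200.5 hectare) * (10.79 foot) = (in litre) 6.594e+09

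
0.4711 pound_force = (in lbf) 0.4711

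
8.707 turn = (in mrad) 5.471e+04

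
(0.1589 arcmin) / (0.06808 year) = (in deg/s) 1.234e-09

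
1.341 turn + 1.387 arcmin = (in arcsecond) 1.738e+06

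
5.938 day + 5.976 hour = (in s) 5.346e+05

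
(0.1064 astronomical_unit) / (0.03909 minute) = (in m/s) 6.787e+09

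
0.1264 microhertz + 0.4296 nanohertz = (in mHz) 0.0001268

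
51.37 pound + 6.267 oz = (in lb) 51.76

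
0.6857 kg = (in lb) 1.512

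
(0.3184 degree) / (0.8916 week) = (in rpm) 9.841e-08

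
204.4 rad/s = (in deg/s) 1.171e+04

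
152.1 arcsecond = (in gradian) 0.04694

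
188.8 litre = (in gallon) 49.88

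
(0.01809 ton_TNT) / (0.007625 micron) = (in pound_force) 2.232e+15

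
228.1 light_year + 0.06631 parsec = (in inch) 8.504e+19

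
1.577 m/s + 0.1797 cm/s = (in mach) 0.004637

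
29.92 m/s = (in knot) 58.16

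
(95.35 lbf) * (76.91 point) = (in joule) 11.51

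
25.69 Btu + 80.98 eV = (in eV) 1.692e+23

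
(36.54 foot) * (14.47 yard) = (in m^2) 147.4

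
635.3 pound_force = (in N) 2826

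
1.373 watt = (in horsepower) 0.001841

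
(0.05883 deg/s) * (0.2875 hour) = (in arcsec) 2.192e+05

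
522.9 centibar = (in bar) 5.229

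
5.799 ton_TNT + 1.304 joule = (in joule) 2.426e+10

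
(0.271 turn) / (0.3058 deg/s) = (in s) 319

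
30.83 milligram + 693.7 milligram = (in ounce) 0.02556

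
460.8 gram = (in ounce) 16.25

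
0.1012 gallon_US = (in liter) 0.3831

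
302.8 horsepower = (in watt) 2.258e+05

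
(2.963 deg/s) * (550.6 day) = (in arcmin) 8.457e+09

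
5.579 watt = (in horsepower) 0.007482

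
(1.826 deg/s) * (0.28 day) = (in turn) 122.7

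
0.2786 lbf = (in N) 1.239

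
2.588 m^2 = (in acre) 0.0006395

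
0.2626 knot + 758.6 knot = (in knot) 758.9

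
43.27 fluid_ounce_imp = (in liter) 1.229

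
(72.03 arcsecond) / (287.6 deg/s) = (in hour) 1.933e-08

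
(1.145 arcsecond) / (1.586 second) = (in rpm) 3.342e-05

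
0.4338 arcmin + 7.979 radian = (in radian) 7.979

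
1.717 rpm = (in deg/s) 10.3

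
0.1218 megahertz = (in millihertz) 1.218e+08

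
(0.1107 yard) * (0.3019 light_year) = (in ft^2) 3.112e+15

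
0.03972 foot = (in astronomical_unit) 8.093e-14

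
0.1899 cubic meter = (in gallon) 50.17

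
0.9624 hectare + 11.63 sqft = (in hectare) 0.9625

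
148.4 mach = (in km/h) 1.819e+05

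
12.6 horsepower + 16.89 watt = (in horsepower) 12.62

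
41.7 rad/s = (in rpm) 398.2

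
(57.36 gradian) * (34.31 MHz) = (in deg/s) 1.771e+09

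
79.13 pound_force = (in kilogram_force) 35.89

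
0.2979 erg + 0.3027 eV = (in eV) 1.859e+11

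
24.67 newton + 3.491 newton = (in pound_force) 6.331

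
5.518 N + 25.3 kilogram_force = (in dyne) 2.536e+07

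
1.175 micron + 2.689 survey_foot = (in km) 0.0008196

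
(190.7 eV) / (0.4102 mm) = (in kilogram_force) 7.595e-15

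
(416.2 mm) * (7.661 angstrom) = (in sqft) 3.432e-09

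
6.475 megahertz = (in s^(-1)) 6.475e+06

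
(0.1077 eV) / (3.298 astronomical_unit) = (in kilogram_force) 3.566e-33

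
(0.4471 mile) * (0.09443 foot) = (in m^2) 20.71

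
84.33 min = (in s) 5060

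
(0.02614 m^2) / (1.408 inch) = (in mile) 0.0004542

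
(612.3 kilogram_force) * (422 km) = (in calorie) 6.056e+08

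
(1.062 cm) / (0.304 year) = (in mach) 3.253e-12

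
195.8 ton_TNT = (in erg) 8.192e+18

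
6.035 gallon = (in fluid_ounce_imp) 804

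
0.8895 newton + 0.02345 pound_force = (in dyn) 9.938e+04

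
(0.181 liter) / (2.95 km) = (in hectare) 6.136e-12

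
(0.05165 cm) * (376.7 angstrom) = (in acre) 4.808e-15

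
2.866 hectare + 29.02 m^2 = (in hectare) 2.869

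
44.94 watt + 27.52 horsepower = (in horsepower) 27.58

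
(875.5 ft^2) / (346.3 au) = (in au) 1.05e-23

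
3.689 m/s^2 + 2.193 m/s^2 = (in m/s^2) 5.882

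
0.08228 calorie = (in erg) 3.443e+06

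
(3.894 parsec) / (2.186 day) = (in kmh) 2.29e+12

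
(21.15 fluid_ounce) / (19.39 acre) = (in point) 2.26e-05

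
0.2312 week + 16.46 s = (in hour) 38.85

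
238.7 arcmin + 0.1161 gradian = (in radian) 0.07126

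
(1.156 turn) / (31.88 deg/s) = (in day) 0.0001511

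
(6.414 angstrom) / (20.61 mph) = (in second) 6.962e-11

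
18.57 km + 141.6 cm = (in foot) 6.093e+04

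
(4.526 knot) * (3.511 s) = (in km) 0.008175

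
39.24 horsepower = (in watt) 2.926e+04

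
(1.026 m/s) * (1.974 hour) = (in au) 4.874e-08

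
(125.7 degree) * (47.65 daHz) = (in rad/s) 1045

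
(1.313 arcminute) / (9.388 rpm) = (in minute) 6.475e-06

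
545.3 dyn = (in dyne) 545.3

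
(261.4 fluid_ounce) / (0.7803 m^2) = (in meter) 0.009907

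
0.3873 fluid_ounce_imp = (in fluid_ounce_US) 0.3721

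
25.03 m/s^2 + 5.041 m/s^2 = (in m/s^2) 30.07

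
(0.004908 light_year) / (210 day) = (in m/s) 2.559e+06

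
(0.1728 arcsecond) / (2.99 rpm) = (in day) 3.097e-11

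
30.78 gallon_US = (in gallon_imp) 25.63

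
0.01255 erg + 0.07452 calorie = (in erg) 3.118e+06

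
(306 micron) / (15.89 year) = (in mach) 1.793e-15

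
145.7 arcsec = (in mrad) 0.7064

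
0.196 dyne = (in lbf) 4.406e-07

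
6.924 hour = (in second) 2.493e+04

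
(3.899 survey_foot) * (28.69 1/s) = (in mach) 0.1001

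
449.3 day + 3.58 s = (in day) 449.3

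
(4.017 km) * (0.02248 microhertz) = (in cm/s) 0.00903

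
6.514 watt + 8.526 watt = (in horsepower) 0.02017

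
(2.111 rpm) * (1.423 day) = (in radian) 2.718e+04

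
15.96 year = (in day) 5825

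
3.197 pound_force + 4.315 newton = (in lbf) 4.167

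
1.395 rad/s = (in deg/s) 79.93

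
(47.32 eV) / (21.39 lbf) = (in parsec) 2.582e-36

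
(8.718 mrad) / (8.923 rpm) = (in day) 1.08e-07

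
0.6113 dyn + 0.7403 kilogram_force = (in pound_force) 1.632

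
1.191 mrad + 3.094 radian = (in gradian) 197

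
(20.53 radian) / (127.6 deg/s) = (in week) 1.524e-05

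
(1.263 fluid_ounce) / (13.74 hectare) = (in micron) 0.0002718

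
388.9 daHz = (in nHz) 3.889e+12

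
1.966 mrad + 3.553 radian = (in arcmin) 1.222e+04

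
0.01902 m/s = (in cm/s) 1.902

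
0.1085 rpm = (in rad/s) 0.01136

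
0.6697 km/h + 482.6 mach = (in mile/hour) 3.676e+05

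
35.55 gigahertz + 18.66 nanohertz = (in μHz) 3.555e+16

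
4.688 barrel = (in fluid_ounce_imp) 2.623e+04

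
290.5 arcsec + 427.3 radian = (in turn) 68.01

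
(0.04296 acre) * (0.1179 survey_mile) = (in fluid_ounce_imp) 1.161e+09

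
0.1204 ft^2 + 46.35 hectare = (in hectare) 46.35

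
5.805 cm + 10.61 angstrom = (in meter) 0.05805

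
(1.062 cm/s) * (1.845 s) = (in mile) 1.218e-05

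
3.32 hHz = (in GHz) 3.32e-07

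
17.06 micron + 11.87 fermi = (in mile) 1.06e-08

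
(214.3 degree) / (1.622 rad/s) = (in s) 2.306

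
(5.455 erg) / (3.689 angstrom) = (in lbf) 332.4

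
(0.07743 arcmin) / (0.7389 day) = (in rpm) 3.369e-09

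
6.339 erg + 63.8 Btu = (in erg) 6.731e+11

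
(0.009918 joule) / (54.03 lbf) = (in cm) 0.004127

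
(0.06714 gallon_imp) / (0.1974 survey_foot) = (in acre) 1.254e-06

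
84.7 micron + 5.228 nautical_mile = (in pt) 2.745e+07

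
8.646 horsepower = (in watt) 6447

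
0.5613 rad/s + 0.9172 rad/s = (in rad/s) 1.478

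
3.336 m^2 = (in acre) 0.0008243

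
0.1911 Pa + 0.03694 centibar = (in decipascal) 371.3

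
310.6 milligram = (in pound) 0.0006848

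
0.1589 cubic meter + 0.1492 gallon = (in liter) 159.5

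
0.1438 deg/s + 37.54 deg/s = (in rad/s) 0.6577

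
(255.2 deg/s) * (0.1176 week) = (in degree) 1.815e+07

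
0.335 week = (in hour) 56.28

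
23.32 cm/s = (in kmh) 0.8395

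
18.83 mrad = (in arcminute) 64.73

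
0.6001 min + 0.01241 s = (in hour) 0.01001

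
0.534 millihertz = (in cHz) 0.0534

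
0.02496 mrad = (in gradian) 0.001589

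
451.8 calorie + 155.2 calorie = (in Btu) 2.407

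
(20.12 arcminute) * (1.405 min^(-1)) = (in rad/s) 0.0001371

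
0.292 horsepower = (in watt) 217.7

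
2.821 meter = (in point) 7997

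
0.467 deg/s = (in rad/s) 0.008151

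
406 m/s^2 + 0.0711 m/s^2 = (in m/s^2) 406.1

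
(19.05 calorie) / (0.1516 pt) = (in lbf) 3.35e+05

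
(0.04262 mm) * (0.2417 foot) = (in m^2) 3.14e-06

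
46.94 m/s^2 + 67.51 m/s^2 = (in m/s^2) 114.5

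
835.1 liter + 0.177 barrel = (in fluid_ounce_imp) 3.038e+04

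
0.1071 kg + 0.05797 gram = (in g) 107.2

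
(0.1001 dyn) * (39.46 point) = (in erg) 0.1393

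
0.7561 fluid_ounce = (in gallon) 0.005907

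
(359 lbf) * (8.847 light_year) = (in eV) 8.342e+38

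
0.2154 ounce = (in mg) 6106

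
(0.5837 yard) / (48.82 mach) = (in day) 3.716e-10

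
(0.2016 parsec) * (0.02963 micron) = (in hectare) 1.843e+04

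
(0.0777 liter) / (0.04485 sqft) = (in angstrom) 1.865e+08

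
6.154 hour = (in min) 369.2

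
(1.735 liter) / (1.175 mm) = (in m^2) 1.477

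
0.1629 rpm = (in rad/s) 0.01706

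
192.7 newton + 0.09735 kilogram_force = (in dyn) 1.937e+07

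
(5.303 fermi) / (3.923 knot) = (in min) 4.379e-17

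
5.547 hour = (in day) 0.2311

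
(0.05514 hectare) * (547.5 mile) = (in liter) 4.858e+11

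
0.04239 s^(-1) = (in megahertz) 4.239e-08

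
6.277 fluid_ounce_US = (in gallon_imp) 0.04083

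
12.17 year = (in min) 6.397e+06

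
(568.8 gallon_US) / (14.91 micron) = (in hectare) 14.44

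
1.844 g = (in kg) 0.001844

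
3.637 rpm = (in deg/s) 21.82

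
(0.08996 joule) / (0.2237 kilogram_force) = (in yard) 0.04485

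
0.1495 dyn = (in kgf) 1.524e-07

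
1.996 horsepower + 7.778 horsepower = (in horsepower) 9.774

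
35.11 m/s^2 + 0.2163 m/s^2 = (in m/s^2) 35.33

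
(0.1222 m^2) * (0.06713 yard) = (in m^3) 0.007501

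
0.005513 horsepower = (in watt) 4.111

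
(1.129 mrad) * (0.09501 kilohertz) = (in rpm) 1.024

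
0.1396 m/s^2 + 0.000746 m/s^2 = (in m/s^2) 0.1403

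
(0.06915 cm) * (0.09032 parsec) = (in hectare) 1.927e+08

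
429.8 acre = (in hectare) 173.9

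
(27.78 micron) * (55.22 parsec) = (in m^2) 4.733e+13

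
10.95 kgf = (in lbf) 24.14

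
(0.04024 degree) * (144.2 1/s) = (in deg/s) 5.803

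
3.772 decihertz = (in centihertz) 37.72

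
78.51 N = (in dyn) 7.851e+06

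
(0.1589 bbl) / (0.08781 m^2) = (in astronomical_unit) 1.923e-12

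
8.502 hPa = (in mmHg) 6.377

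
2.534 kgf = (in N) 24.85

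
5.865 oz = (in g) 166.3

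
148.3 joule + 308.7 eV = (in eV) 9.256e+20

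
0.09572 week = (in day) 0.67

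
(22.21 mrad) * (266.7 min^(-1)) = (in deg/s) 5.656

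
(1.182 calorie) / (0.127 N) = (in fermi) 3.894e+16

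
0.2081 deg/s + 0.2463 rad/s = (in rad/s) 0.2499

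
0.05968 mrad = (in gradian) 0.003799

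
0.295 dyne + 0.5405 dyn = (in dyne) 0.8355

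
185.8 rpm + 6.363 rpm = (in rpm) 192.2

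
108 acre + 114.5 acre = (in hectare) 90.04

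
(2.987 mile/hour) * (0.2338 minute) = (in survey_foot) 61.46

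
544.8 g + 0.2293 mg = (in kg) 0.5448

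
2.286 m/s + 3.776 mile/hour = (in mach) 0.01167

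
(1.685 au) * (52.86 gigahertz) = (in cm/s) 1.332e+24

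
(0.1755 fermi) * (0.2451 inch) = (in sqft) 1.176e-17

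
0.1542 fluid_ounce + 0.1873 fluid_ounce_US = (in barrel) 6.352e-05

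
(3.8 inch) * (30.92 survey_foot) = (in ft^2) 9.791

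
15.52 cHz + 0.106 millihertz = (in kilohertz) 0.0001553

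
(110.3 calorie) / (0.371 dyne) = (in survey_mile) 7.729e+04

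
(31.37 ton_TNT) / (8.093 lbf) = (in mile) 2.265e+06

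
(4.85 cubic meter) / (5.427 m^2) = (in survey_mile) 0.0005553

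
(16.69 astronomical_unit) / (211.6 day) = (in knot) 2.655e+05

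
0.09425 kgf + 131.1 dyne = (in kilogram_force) 0.09438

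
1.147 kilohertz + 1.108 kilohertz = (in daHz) 225.5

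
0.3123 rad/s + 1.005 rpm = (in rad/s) 0.4175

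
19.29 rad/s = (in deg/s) 1105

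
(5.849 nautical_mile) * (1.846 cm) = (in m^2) 200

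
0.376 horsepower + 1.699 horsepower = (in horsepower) 2.075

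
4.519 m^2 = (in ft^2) 48.64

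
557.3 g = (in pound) 1.229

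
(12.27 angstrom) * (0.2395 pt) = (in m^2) 1.037e-13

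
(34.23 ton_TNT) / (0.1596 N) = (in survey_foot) 2.944e+12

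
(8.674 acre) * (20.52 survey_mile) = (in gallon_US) 3.062e+11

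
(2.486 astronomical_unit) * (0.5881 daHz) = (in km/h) 7.874e+12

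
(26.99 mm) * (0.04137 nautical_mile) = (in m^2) 2.068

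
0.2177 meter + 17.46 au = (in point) 7.404e+15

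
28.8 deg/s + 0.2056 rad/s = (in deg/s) 40.58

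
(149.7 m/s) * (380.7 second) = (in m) 5.699e+04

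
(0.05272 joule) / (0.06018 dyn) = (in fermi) 8.76e+19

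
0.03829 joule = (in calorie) 0.009152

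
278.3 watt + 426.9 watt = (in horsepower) 0.9457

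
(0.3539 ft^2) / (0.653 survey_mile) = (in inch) 0.001232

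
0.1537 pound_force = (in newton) 0.6837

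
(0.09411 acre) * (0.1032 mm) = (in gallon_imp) 8.646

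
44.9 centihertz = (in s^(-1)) 0.449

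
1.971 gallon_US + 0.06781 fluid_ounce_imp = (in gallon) 1.972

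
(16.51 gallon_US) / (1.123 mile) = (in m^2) 3.458e-05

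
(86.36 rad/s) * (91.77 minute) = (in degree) 2.725e+07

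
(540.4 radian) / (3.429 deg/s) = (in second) 9030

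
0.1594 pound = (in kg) 0.0723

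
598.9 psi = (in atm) 40.75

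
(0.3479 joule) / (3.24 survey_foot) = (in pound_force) 0.0792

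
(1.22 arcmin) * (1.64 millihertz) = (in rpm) 5.558e-06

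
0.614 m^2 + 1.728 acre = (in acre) 1.728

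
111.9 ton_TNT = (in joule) 4.682e+11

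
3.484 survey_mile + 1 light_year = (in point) 2.682e+19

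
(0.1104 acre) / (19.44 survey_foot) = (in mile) 0.04685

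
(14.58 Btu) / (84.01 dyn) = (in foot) 6.007e+07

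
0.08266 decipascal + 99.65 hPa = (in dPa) 9.965e+04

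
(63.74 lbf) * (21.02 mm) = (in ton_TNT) 1.424e-09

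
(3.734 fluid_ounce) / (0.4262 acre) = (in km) 6.402e-11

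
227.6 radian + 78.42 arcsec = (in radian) 227.6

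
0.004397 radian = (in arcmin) 15.12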